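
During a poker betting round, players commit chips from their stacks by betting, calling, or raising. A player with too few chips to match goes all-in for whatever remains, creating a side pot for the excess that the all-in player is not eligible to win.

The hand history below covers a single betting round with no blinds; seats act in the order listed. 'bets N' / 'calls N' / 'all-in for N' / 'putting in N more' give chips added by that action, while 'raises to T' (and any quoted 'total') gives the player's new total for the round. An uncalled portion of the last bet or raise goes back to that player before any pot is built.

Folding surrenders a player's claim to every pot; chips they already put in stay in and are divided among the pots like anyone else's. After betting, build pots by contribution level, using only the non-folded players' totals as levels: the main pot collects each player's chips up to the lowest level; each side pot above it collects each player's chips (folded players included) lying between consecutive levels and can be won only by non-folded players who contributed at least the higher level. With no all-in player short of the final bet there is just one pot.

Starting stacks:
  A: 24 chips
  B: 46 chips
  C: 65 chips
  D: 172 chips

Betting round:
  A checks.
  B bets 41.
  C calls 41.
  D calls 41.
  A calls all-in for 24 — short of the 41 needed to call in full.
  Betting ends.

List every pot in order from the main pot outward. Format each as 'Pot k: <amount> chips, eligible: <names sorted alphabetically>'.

Pot 1: 96 chips, eligible: A, B, C, D
Pot 2: 51 chips, eligible: B, C, D

Derivation:
Contributions: A=24, B=41, C=41, D=41
Pot levels (distinct totals of non-folded players): 24, 41
Layer 1-24: 24 each from A, B, C, D = 24*4 = 96 chips; eligible A, B, C, D
Layer 25-41: 17 each from B, C, D = 17*3 = 51 chips; eligible B, C, D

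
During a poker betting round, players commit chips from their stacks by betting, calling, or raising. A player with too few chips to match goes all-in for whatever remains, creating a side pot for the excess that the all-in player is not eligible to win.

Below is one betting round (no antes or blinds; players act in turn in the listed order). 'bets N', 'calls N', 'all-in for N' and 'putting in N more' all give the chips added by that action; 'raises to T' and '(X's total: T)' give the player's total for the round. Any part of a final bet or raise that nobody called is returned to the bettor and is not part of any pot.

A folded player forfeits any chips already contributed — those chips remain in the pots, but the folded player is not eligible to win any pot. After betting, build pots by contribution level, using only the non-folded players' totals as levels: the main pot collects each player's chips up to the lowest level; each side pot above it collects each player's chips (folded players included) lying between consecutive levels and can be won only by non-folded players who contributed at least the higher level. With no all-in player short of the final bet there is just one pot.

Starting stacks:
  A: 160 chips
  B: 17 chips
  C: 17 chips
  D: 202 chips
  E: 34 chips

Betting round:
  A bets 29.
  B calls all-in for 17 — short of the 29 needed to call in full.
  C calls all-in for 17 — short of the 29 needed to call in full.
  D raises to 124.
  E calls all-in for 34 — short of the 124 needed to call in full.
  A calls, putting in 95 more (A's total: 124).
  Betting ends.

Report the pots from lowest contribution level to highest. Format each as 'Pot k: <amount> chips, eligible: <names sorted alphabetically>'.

Pot 1: 85 chips, eligible: A, B, C, D, E
Pot 2: 51 chips, eligible: A, D, E
Pot 3: 180 chips, eligible: A, D

Derivation:
Contributions: A=124, B=17, C=17, D=124, E=34
Pot levels (distinct totals of non-folded players): 17, 34, 124
Layer 1-17: 17 each from A, B, C, D, E = 17*5 = 85 chips; eligible A, B, C, D, E
Layer 18-34: 17 each from A, D, E = 17*3 = 51 chips; eligible A, D, E
Layer 35-124: 90 each from A, D = 90*2 = 180 chips; eligible A, D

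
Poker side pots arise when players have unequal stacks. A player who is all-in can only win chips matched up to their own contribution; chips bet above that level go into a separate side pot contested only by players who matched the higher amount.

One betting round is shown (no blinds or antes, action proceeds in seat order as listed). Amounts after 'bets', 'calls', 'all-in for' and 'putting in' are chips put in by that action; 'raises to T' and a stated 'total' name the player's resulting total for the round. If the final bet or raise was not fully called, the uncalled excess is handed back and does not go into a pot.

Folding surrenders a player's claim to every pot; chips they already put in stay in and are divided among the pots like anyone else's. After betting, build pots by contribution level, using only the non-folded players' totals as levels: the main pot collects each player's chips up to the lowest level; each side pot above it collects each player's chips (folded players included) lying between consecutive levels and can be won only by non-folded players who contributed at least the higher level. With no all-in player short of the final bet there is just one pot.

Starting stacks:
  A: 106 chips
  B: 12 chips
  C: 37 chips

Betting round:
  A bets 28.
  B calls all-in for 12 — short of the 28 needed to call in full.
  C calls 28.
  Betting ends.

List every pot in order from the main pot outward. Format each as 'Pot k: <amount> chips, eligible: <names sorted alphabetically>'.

Contributions: A=28, B=12, C=28
Pot levels (distinct totals of non-folded players): 12, 28
Layer 1-12: 12 each from A, B, C = 12*3 = 36 chips; eligible A, B, C
Layer 13-28: 16 each from A, C = 16*2 = 32 chips; eligible A, C

Pot 1: 36 chips, eligible: A, B, C
Pot 2: 32 chips, eligible: A, C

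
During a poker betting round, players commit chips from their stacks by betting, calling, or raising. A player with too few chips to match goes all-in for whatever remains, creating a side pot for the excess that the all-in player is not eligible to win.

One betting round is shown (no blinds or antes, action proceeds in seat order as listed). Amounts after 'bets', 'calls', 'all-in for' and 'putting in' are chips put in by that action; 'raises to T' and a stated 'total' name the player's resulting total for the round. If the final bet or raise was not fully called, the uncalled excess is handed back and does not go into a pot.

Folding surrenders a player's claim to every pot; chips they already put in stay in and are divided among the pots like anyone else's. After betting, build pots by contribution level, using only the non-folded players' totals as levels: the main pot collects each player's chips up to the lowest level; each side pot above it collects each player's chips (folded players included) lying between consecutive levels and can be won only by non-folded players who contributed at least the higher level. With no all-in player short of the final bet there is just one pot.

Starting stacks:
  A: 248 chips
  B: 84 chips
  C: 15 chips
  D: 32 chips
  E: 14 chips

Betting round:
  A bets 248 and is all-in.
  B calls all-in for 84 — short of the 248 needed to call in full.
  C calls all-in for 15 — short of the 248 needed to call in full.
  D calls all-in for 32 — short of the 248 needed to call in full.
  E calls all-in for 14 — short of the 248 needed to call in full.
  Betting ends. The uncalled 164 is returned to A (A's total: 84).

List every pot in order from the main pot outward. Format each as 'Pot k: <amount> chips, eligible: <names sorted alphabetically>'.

Contributions (after 164 returned to A): A=84, B=84, C=15, D=32, E=14
Pot levels (distinct totals of non-folded players): 14, 15, 32, 84
Layer 1-14: 14 each from A, B, C, D, E = 14*5 = 70 chips; eligible A, B, C, D, E
Layer 15-15: 1 each from A, B, C, D = 1*4 = 4 chips; eligible A, B, C, D
Layer 16-32: 17 each from A, B, D = 17*3 = 51 chips; eligible A, B, D
Layer 33-84: 52 each from A, B = 52*2 = 104 chips; eligible A, B

Pot 1: 70 chips, eligible: A, B, C, D, E
Pot 2: 4 chips, eligible: A, B, C, D
Pot 3: 51 chips, eligible: A, B, D
Pot 4: 104 chips, eligible: A, B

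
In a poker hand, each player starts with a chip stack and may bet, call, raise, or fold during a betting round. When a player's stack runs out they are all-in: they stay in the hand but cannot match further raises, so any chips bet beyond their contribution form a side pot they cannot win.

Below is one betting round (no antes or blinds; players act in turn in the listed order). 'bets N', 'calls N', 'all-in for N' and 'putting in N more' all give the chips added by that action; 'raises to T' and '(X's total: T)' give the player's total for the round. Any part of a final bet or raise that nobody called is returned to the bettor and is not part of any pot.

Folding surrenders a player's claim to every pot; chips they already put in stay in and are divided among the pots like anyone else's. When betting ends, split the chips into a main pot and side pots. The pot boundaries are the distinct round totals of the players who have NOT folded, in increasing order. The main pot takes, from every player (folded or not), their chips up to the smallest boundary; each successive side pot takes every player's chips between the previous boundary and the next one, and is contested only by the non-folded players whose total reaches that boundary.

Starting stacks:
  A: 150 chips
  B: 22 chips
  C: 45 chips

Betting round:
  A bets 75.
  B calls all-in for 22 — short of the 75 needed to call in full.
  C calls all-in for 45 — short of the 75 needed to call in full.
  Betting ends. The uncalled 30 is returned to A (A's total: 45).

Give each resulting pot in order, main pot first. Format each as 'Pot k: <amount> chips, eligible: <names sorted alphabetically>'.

Pot 1: 66 chips, eligible: A, B, C
Pot 2: 46 chips, eligible: A, C

Derivation:
Contributions (after 30 returned to A): A=45, B=22, C=45
Pot levels (distinct totals of non-folded players): 22, 45
Layer 1-22: 22 each from A, B, C = 22*3 = 66 chips; eligible A, B, C
Layer 23-45: 23 each from A, C = 23*2 = 46 chips; eligible A, C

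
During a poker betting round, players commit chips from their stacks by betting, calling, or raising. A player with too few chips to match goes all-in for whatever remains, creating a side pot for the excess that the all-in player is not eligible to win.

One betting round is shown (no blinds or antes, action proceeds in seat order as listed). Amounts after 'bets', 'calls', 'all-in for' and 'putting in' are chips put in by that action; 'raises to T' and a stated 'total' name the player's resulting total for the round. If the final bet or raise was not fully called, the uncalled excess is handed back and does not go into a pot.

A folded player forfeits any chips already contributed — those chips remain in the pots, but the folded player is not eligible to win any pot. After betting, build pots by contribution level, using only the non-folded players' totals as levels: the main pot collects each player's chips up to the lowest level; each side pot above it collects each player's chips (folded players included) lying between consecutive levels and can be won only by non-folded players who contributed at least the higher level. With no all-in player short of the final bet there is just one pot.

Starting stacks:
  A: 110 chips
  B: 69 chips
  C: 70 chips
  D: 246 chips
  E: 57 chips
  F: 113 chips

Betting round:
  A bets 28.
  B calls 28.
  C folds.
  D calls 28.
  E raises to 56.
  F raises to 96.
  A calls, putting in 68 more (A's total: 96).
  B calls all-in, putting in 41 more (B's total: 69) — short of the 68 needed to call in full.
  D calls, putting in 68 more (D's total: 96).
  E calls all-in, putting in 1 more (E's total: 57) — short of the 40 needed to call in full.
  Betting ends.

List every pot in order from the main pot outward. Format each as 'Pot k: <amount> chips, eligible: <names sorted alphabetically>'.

Contributions: A=96, B=69, D=96, E=57, F=96
Folded: C
Pot levels (distinct totals of non-folded players): 57, 69, 96
Layer 1-57: 57 each from A, B, D, E, F = 57*5 = 285 chips; eligible A, B, D, E, F
Layer 58-69: 12 each from A, B, D, F = 12*4 = 48 chips; eligible A, B, D, F
Layer 70-96: 27 each from A, D, F = 27*3 = 81 chips; eligible A, D, F

Pot 1: 285 chips, eligible: A, B, D, E, F
Pot 2: 48 chips, eligible: A, B, D, F
Pot 3: 81 chips, eligible: A, D, F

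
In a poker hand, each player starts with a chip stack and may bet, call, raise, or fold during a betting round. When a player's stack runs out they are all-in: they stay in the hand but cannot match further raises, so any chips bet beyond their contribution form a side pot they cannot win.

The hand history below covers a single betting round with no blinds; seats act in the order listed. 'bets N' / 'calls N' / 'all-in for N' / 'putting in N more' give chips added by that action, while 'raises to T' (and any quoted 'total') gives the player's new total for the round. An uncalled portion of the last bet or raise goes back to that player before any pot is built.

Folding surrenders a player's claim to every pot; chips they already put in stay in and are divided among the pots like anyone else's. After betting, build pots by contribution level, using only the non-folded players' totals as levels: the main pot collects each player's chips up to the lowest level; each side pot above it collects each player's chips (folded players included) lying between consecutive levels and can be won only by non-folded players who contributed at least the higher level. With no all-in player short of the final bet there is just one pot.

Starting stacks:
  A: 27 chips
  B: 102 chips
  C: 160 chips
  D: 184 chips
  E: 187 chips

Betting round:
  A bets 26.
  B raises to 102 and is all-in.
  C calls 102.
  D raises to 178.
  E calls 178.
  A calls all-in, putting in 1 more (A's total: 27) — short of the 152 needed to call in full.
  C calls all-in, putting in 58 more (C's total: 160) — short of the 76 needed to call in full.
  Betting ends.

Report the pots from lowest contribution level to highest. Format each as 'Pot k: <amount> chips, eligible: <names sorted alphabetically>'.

Contributions: A=27, B=102, C=160, D=178, E=178
Pot levels (distinct totals of non-folded players): 27, 102, 160, 178
Layer 1-27: 27 each from A, B, C, D, E = 27*5 = 135 chips; eligible A, B, C, D, E
Layer 28-102: 75 each from B, C, D, E = 75*4 = 300 chips; eligible B, C, D, E
Layer 103-160: 58 each from C, D, E = 58*3 = 174 chips; eligible C, D, E
Layer 161-178: 18 each from D, E = 18*2 = 36 chips; eligible D, E

Pot 1: 135 chips, eligible: A, B, C, D, E
Pot 2: 300 chips, eligible: B, C, D, E
Pot 3: 174 chips, eligible: C, D, E
Pot 4: 36 chips, eligible: D, E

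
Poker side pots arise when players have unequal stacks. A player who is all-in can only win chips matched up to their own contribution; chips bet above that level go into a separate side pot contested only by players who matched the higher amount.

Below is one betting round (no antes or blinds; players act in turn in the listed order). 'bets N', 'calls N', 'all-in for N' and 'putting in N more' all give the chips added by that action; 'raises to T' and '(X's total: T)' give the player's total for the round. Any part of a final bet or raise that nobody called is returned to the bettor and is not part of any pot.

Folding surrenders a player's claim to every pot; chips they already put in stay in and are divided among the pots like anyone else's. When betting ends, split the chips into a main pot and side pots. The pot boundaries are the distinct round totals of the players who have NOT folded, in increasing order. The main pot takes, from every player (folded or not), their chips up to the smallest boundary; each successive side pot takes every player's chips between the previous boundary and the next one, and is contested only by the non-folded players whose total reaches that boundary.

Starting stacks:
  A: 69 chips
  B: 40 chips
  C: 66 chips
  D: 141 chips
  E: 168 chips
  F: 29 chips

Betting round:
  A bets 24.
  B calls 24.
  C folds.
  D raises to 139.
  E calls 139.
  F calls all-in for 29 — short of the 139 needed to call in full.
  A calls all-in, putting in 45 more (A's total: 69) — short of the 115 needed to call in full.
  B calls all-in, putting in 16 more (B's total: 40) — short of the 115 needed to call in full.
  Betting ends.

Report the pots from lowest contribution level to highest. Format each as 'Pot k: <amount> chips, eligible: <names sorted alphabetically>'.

Pot 1: 145 chips, eligible: A, B, D, E, F
Pot 2: 44 chips, eligible: A, B, D, E
Pot 3: 87 chips, eligible: A, D, E
Pot 4: 140 chips, eligible: D, E

Derivation:
Contributions: A=69, B=40, D=139, E=139, F=29
Folded: C
Pot levels (distinct totals of non-folded players): 29, 40, 69, 139
Layer 1-29: 29 each from A, B, D, E, F = 29*5 = 145 chips; eligible A, B, D, E, F
Layer 30-40: 11 each from A, B, D, E = 11*4 = 44 chips; eligible A, B, D, E
Layer 41-69: 29 each from A, D, E = 29*3 = 87 chips; eligible A, D, E
Layer 70-139: 70 each from D, E = 70*2 = 140 chips; eligible D, E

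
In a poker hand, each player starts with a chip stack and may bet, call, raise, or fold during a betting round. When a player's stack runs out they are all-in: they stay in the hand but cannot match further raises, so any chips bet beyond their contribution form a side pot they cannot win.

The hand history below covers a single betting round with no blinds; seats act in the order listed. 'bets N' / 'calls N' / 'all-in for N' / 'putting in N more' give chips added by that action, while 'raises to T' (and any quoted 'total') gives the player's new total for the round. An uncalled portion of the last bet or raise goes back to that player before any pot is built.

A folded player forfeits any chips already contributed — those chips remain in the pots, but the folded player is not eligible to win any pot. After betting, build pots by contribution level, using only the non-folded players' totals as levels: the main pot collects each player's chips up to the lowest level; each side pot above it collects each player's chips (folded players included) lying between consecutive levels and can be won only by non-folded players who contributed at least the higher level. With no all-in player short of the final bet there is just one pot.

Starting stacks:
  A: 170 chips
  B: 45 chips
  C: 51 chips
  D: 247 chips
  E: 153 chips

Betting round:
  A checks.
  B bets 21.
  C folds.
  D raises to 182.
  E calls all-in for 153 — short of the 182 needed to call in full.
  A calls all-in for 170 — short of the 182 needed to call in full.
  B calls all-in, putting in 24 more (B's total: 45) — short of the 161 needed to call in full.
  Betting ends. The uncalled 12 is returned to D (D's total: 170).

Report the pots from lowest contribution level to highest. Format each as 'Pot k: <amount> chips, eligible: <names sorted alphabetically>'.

Pot 1: 180 chips, eligible: A, B, D, E
Pot 2: 324 chips, eligible: A, D, E
Pot 3: 34 chips, eligible: A, D

Derivation:
Contributions (after 12 returned to D): A=170, B=45, D=170, E=153
Folded: C
Pot levels (distinct totals of non-folded players): 45, 153, 170
Layer 1-45: 45 each from A, B, D, E = 45*4 = 180 chips; eligible A, B, D, E
Layer 46-153: 108 each from A, D, E = 108*3 = 324 chips; eligible A, D, E
Layer 154-170: 17 each from A, D = 17*2 = 34 chips; eligible A, D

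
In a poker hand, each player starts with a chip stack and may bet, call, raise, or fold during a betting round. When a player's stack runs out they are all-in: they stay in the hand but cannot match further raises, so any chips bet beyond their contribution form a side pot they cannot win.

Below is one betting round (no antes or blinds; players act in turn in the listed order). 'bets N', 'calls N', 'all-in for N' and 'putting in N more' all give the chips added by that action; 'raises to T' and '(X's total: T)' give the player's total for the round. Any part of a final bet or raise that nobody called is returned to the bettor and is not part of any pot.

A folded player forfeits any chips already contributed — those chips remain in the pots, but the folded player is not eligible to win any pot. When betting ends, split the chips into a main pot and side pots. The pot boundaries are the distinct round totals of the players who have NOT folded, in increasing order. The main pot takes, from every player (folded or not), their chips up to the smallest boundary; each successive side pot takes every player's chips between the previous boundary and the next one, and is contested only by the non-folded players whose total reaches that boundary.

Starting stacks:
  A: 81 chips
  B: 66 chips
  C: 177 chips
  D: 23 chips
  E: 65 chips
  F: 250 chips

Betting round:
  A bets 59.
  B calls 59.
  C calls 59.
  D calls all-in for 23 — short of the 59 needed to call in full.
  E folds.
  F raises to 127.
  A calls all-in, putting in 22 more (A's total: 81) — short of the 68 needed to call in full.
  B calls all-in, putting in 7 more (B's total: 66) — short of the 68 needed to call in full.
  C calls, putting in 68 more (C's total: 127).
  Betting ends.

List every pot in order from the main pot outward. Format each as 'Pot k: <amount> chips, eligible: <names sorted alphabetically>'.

Pot 1: 115 chips, eligible: A, B, C, D, F
Pot 2: 172 chips, eligible: A, B, C, F
Pot 3: 45 chips, eligible: A, C, F
Pot 4: 92 chips, eligible: C, F

Derivation:
Contributions: A=81, B=66, C=127, D=23, F=127
Folded: E
Pot levels (distinct totals of non-folded players): 23, 66, 81, 127
Layer 1-23: 23 each from A, B, C, D, F = 23*5 = 115 chips; eligible A, B, C, D, F
Layer 24-66: 43 each from A, B, C, F = 43*4 = 172 chips; eligible A, B, C, F
Layer 67-81: 15 each from A, C, F = 15*3 = 45 chips; eligible A, C, F
Layer 82-127: 46 each from C, F = 46*2 = 92 chips; eligible C, F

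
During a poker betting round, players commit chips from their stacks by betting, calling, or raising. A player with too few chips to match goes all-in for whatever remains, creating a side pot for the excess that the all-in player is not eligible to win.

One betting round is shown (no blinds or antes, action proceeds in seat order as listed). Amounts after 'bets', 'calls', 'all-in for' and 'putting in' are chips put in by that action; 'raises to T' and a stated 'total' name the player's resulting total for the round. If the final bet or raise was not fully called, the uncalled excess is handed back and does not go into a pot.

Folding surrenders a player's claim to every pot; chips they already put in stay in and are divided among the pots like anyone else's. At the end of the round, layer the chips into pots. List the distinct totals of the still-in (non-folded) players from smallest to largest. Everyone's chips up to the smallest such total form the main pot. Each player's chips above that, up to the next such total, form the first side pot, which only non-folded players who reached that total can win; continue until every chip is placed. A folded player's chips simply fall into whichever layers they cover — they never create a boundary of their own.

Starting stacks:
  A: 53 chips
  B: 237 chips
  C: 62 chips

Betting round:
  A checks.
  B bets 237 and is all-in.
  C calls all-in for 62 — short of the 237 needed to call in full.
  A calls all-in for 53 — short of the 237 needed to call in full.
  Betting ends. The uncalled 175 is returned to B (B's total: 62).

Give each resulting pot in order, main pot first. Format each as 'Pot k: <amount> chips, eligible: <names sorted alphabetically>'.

Contributions (after 175 returned to B): A=53, B=62, C=62
Pot levels (distinct totals of non-folded players): 53, 62
Layer 1-53: 53 each from A, B, C = 53*3 = 159 chips; eligible A, B, C
Layer 54-62: 9 each from B, C = 9*2 = 18 chips; eligible B, C

Pot 1: 159 chips, eligible: A, B, C
Pot 2: 18 chips, eligible: B, C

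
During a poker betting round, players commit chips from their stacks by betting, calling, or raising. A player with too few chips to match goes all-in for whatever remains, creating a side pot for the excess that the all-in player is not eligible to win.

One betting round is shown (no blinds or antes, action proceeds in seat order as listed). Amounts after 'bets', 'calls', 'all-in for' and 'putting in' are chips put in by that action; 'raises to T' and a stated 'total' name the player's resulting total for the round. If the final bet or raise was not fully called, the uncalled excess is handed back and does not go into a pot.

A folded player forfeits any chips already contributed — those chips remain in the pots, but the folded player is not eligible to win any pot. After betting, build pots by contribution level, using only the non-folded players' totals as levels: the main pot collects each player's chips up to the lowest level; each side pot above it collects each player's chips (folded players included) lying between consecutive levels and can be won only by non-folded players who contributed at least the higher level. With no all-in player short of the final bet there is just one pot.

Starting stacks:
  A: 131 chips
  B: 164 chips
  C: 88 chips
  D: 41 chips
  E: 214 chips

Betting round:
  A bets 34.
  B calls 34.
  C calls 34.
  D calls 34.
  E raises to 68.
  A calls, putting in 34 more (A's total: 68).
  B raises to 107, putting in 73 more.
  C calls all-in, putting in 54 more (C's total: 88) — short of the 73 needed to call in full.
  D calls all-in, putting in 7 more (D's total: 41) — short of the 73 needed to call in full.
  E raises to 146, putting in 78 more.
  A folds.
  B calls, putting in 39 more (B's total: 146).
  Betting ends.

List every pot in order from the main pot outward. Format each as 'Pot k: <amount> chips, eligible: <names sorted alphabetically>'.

Contributions: A=68, B=146, C=88, D=41, E=146
Folded: A
Pot levels (distinct totals of non-folded players): 41, 88, 146
Layer 1-41: 41 each from A, B, C, D, E = 41*5 = 205 chips; eligible B, C, D, E
Layer 42-88: A 27 + B 47 + C 47 + E 47 = 168 chips; eligible B, C, E
Layer 89-146: 58 each from B, E = 58*2 = 116 chips; eligible B, E

Pot 1: 205 chips, eligible: B, C, D, E
Pot 2: 168 chips, eligible: B, C, E
Pot 3: 116 chips, eligible: B, E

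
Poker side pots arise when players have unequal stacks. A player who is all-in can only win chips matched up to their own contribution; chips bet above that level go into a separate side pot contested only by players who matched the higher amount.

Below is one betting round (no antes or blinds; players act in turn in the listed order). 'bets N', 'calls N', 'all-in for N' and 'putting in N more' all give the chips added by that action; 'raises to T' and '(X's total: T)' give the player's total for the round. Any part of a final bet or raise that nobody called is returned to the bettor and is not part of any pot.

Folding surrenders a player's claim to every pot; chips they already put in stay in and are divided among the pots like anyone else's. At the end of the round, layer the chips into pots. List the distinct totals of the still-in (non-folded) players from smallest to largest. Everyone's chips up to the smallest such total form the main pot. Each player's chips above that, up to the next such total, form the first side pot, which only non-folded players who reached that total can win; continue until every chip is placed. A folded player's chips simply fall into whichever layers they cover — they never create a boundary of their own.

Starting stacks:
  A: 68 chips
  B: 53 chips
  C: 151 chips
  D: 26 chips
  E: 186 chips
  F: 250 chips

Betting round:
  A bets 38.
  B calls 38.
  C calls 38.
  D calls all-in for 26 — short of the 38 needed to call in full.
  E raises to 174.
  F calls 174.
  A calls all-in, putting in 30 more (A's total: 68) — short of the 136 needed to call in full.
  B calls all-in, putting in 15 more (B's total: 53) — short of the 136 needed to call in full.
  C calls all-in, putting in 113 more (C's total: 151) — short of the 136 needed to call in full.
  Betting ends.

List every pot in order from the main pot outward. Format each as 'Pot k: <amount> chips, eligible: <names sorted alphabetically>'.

Contributions: A=68, B=53, C=151, D=26, E=174, F=174
Pot levels (distinct totals of non-folded players): 26, 53, 68, 151, 174
Layer 1-26: 26 each from A, B, C, D, E, F = 26*6 = 156 chips; eligible A, B, C, D, E, F
Layer 27-53: 27 each from A, B, C, E, F = 27*5 = 135 chips; eligible A, B, C, E, F
Layer 54-68: 15 each from A, C, E, F = 15*4 = 60 chips; eligible A, C, E, F
Layer 69-151: 83 each from C, E, F = 83*3 = 249 chips; eligible C, E, F
Layer 152-174: 23 each from E, F = 23*2 = 46 chips; eligible E, F

Pot 1: 156 chips, eligible: A, B, C, D, E, F
Pot 2: 135 chips, eligible: A, B, C, E, F
Pot 3: 60 chips, eligible: A, C, E, F
Pot 4: 249 chips, eligible: C, E, F
Pot 5: 46 chips, eligible: E, F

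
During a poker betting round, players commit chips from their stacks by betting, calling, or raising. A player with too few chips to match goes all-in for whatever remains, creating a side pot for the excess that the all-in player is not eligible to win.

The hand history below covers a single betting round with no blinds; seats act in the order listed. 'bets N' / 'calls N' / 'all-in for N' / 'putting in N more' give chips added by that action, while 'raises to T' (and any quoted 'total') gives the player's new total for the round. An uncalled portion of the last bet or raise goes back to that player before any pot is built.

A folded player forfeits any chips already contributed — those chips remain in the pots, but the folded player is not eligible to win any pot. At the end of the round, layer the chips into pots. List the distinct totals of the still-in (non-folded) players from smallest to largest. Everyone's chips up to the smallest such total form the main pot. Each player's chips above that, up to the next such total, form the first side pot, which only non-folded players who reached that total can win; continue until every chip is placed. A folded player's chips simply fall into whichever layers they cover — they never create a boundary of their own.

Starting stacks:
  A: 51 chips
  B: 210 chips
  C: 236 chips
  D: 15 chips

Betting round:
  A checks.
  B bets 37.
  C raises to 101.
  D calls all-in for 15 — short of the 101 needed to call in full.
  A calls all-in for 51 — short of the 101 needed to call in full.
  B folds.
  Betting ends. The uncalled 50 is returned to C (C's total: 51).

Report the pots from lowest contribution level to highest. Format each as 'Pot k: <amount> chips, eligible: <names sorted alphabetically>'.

Contributions (after 50 returned to C): A=51, B=37, C=51, D=15
Folded: B
Pot levels (distinct totals of non-folded players): 15, 51
Layer 1-15: 15 each from A, B, C, D = 15*4 = 60 chips; eligible A, C, D
Layer 16-51: A 36 + B 22 + C 36 = 94 chips; eligible A, C

Pot 1: 60 chips, eligible: A, C, D
Pot 2: 94 chips, eligible: A, C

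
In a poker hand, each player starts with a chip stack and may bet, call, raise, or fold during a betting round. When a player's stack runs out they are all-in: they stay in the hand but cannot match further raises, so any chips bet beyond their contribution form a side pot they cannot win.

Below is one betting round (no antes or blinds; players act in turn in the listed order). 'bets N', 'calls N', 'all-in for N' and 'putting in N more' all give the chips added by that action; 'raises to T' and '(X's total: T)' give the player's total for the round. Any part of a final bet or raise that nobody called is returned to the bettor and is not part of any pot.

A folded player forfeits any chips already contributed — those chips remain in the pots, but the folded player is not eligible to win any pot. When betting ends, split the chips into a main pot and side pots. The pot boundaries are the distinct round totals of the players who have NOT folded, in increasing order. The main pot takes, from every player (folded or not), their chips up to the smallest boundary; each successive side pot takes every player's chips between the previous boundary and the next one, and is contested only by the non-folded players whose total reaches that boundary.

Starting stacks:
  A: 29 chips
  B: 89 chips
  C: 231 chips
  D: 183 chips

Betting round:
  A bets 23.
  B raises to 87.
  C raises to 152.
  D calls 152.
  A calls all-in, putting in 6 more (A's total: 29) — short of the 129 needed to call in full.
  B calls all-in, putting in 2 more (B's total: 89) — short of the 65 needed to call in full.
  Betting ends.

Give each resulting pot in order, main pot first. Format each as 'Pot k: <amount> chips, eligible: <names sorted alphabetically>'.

Pot 1: 116 chips, eligible: A, B, C, D
Pot 2: 180 chips, eligible: B, C, D
Pot 3: 126 chips, eligible: C, D

Derivation:
Contributions: A=29, B=89, C=152, D=152
Pot levels (distinct totals of non-folded players): 29, 89, 152
Layer 1-29: 29 each from A, B, C, D = 29*4 = 116 chips; eligible A, B, C, D
Layer 30-89: 60 each from B, C, D = 60*3 = 180 chips; eligible B, C, D
Layer 90-152: 63 each from C, D = 63*2 = 126 chips; eligible C, D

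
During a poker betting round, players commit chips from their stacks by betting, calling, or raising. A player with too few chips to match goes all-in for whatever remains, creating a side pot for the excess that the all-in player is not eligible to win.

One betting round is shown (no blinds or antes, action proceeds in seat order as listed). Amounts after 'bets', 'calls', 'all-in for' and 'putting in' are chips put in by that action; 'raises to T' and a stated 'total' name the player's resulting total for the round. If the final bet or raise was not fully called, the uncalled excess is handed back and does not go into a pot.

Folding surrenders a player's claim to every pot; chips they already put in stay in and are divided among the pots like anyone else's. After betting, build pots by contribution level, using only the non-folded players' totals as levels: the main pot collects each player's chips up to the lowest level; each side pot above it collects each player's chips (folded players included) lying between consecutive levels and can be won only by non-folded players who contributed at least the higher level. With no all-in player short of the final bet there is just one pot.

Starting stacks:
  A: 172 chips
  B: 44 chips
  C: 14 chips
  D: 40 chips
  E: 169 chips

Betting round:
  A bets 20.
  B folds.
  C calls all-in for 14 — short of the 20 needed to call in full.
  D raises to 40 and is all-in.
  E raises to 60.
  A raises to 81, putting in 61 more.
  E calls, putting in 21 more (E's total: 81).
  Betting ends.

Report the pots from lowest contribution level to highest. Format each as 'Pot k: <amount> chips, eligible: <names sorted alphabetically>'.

Contributions: A=81, C=14, D=40, E=81
Folded: B
Pot levels (distinct totals of non-folded players): 14, 40, 81
Layer 1-14: 14 each from A, C, D, E = 14*4 = 56 chips; eligible A, C, D, E
Layer 15-40: 26 each from A, D, E = 26*3 = 78 chips; eligible A, D, E
Layer 41-81: 41 each from A, E = 41*2 = 82 chips; eligible A, E

Pot 1: 56 chips, eligible: A, C, D, E
Pot 2: 78 chips, eligible: A, D, E
Pot 3: 82 chips, eligible: A, E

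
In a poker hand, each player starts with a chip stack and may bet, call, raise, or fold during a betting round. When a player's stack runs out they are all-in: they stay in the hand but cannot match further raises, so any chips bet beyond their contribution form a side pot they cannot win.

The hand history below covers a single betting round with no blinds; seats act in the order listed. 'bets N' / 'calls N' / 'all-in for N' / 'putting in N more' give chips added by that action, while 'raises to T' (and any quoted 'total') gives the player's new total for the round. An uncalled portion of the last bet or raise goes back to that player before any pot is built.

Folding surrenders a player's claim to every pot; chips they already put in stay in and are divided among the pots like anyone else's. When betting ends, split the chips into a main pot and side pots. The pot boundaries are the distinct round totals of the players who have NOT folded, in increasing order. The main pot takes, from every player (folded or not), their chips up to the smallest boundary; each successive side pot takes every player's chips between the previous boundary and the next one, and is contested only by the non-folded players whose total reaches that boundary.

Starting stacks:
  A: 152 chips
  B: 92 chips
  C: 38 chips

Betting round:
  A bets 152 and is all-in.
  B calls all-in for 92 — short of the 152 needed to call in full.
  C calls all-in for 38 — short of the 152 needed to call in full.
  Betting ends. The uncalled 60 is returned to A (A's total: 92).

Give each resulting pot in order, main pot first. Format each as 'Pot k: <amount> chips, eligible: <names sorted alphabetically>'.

Contributions (after 60 returned to A): A=92, B=92, C=38
Pot levels (distinct totals of non-folded players): 38, 92
Layer 1-38: 38 each from A, B, C = 38*3 = 114 chips; eligible A, B, C
Layer 39-92: 54 each from A, B = 54*2 = 108 chips; eligible A, B

Pot 1: 114 chips, eligible: A, B, C
Pot 2: 108 chips, eligible: A, B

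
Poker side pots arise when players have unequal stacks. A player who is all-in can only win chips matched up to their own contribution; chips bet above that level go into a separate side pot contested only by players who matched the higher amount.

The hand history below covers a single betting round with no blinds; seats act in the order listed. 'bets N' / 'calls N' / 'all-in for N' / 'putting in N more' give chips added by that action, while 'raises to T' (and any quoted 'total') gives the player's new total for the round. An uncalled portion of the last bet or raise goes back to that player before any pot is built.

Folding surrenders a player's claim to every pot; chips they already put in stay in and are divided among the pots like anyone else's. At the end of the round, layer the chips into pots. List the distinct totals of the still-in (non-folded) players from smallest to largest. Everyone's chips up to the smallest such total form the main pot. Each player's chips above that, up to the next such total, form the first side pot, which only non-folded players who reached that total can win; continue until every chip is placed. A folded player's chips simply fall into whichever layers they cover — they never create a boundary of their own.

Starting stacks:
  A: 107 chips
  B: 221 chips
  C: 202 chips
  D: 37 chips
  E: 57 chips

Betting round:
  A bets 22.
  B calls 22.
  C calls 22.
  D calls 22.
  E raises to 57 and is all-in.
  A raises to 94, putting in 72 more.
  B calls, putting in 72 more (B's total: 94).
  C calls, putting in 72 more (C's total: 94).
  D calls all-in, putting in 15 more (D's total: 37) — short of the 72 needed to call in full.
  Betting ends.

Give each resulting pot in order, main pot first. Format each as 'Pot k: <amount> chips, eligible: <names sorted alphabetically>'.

Pot 1: 185 chips, eligible: A, B, C, D, E
Pot 2: 80 chips, eligible: A, B, C, E
Pot 3: 111 chips, eligible: A, B, C

Derivation:
Contributions: A=94, B=94, C=94, D=37, E=57
Pot levels (distinct totals of non-folded players): 37, 57, 94
Layer 1-37: 37 each from A, B, C, D, E = 37*5 = 185 chips; eligible A, B, C, D, E
Layer 38-57: 20 each from A, B, C, E = 20*4 = 80 chips; eligible A, B, C, E
Layer 58-94: 37 each from A, B, C = 37*3 = 111 chips; eligible A, B, C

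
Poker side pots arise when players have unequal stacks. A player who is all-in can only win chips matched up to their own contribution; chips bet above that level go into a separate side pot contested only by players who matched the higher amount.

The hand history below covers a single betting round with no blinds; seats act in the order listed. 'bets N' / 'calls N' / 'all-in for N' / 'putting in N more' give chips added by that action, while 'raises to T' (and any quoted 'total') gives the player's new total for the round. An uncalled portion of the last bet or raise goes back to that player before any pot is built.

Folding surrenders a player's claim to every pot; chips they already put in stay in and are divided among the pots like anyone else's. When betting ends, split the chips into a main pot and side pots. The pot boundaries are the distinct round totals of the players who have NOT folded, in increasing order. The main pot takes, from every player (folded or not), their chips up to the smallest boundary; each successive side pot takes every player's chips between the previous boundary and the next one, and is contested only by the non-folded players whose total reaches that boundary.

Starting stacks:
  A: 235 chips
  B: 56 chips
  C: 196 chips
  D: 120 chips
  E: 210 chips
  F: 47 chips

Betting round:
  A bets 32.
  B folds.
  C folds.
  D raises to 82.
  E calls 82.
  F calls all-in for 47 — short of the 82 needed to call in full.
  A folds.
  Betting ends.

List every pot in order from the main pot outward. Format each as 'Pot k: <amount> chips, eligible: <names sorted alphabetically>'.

Contributions: A=32, D=82, E=82, F=47
Folded: A, B, C
Pot levels (distinct totals of non-folded players): 47, 82
Layer 1-47: A 32 + D 47 + E 47 + F 47 = 173 chips; eligible D, E, F
Layer 48-82: 35 each from D, E = 35*2 = 70 chips; eligible D, E

Pot 1: 173 chips, eligible: D, E, F
Pot 2: 70 chips, eligible: D, E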